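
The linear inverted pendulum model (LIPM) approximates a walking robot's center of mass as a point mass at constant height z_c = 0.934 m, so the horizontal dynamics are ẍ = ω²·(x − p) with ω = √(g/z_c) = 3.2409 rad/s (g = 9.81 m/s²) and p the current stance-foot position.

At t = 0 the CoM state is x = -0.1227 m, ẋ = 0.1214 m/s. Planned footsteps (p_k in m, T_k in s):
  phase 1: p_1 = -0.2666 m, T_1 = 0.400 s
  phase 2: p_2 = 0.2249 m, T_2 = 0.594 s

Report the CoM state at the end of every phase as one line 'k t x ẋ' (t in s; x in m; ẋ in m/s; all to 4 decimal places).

phase 1: p=-0.2666, T=0.400, ωT=1.296360, cosh=1.964745, sinh=1.691220; start (x,ẋ)=(-0.122700, 0.121400) → end (x,ẋ)=(0.079478, 1.027247)
phase 2: p=0.2249, T=0.594, ωT=1.925095, cosh=3.500830, sinh=3.354968; start (x,ẋ)=(0.079478, 1.027247) → end (x,ẋ)=(0.779203, 2.015022)

1 0.4000 0.0795 1.0272
2 0.9940 0.7792 2.0150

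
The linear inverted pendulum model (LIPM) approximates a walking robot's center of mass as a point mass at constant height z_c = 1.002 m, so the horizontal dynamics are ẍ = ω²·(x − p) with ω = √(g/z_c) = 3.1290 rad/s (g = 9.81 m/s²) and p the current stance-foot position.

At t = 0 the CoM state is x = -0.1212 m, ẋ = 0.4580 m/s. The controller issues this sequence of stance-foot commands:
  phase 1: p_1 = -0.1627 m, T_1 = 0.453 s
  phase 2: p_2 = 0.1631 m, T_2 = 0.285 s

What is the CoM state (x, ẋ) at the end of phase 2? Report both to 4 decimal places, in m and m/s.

x = 0.6393, ẋ = 1.9406

phase 1: p=-0.1627, T=0.453, ωT=1.417437, cosh=2.184432, sinh=1.942098; start (x,ẋ)=(-0.121200, 0.458000) → end (x,ẋ)=(0.212224, 1.252658)
phase 2: p=0.1631, T=0.285, ωT=0.891765, cosh=1.424682, sinh=1.014750; start (x,ẋ)=(0.212224, 1.252658) → end (x,ẋ)=(0.639329, 1.940615)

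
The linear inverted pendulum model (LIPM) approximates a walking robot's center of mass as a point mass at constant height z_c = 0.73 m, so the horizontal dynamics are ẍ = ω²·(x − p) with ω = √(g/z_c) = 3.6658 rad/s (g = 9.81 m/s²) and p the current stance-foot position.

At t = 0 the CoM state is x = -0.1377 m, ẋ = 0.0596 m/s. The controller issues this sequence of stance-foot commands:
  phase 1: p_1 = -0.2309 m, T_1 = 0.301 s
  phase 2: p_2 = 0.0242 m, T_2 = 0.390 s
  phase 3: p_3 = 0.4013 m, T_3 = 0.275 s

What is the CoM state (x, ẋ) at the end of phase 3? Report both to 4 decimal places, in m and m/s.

phase 1: p=-0.2309, T=0.301, ωT=1.103406, cosh=1.673077, sinh=1.341338; start (x,ẋ)=(-0.137700, 0.059600) → end (x,ẋ)=(-0.053161, 0.557987)
phase 2: p=0.0242, T=0.390, ωT=1.429662, cosh=2.208338, sinh=1.968949; start (x,ẋ)=(-0.053161, 0.557987) → end (x,ẋ)=(0.153062, 0.673848)
phase 3: p=0.4013, T=0.275, ωT=1.008095, cosh=1.552645, sinh=1.187731; start (x,ẋ)=(0.153062, 0.673848) → end (x,ẋ)=(0.234204, -0.034576)

x = 0.2342, ẋ = -0.0346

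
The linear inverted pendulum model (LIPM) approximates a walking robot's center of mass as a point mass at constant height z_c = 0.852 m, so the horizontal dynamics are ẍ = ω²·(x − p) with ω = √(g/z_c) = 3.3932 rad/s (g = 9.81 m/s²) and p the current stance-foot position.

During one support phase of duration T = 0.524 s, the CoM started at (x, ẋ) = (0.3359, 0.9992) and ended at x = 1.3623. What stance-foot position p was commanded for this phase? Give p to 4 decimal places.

ωT = 3.3932·0.524 = 1.778037; cosh(ωT) = 3.043598, sinh(ωT) = 2.874628
x(T) = p + (x₀−p)·cosh(ωT) + (ẋ₀/ω)·sinh(ωT) ⇒ p·(1 − cosh) = x(T) − x₀·cosh − (ẋ₀/ω)·sinh
numerator   = 1.3623 − (0.3359)·3.043598 − (0.9992/3.3932)·2.874628 = -0.506540
denominator = 1 − 3.043598 = -2.043598
p = -0.506540 / -2.043598 = 0.2479

p = 0.2479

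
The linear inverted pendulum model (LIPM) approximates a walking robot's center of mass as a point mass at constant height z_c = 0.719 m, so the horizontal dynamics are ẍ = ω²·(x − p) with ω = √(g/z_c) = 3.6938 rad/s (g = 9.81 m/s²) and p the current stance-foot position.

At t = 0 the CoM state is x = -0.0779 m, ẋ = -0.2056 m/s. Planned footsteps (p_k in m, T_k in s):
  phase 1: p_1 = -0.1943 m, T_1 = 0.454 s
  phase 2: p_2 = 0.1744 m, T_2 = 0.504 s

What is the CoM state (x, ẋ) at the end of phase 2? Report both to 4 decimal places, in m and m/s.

phase 1: p=-0.1943, T=0.454, ωT=1.676985, cosh=2.768170, sinh=2.581234; start (x,ẋ)=(-0.077900, -0.205600) → end (x,ẋ)=(-0.015759, 0.540687)
phase 2: p=0.1744, T=0.504, ωT=1.861675, cosh=3.294959, sinh=3.139547; start (x,ẋ)=(-0.015759, 0.540687) → end (x,ẋ)=(0.007392, -0.423701)

x = 0.0074, ẋ = -0.4237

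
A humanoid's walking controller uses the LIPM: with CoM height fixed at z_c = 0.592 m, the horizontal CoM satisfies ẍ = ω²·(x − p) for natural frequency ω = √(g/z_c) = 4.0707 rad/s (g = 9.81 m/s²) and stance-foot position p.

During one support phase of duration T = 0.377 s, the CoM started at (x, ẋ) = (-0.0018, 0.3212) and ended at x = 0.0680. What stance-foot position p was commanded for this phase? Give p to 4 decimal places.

p = 0.0716

ωT = 4.0707·0.377 = 1.534654; cosh(ωT) = 2.427625, sinh(ωT) = 2.212095
x(T) = p + (x₀−p)·cosh(ωT) + (ẋ₀/ω)·sinh(ωT) ⇒ p·(1 − cosh) = x(T) − x₀·cosh − (ẋ₀/ω)·sinh
numerator   = 0.0680 − (-0.0018)·2.427625 − (0.3212/4.0707)·2.212095 = -0.102176
denominator = 1 − 2.427625 = -1.427625
p = -0.102176 / -1.427625 = 0.0716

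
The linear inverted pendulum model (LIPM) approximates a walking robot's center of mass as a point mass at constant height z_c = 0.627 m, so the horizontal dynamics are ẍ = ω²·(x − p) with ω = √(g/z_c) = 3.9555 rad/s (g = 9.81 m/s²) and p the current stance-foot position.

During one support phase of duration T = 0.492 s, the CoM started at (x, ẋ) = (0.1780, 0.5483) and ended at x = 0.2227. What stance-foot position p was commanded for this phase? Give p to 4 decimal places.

p = 0.3454

ωT = 3.9555·0.492 = 1.946106; cosh(ωT) = 3.572100, sinh(ωT) = 3.429271
x(T) = p + (x₀−p)·cosh(ωT) + (ẋ₀/ω)·sinh(ωT) ⇒ p·(1 − cosh) = x(T) − x₀·cosh − (ẋ₀/ω)·sinh
numerator   = 0.2227 − (0.1780)·3.572100 − (0.5483/3.9555)·3.429271 = -0.888489
denominator = 1 − 3.572100 = -2.572100
p = -0.888489 / -2.572100 = 0.3454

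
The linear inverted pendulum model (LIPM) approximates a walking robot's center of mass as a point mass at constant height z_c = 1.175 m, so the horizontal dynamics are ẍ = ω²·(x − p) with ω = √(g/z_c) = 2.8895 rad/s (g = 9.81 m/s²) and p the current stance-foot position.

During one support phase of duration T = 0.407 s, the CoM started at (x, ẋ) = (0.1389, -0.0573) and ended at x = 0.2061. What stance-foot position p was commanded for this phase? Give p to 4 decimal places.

ωT = 2.8895·0.407 = 1.176026; cosh(ωT) = 1.774985, sinh(ωT) = 1.466483
x(T) = p + (x₀−p)·cosh(ωT) + (ẋ₀/ω)·sinh(ωT) ⇒ p·(1 − cosh) = x(T) − x₀·cosh − (ẋ₀/ω)·sinh
numerator   = 0.2061 − (0.1389)·1.774985 − (-0.0573/2.8895)·1.466483 = -0.011364
denominator = 1 − 1.774985 = -0.774985
p = -0.011364 / -0.774985 = 0.0147

p = 0.0147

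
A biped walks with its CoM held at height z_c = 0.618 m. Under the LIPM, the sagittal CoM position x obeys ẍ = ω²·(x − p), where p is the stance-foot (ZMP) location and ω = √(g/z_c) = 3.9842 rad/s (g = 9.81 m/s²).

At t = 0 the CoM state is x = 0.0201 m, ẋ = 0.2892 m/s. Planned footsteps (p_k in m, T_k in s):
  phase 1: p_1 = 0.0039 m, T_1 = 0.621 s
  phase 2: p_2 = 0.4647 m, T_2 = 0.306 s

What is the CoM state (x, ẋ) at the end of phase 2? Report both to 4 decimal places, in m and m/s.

x = 1.3999, ẋ = 4.2739

phase 1: p=0.0039, T=0.621, ωT=2.474188, cosh=5.978148, sinh=5.893917; start (x,ẋ)=(0.020100, 0.289200) → end (x,ẋ)=(0.528566, 2.109298)
phase 2: p=0.4647, T=0.306, ωT=1.219165, cosh=1.839919, sinh=1.544442; start (x,ẋ)=(0.528566, 2.109298) → end (x,ẋ)=(1.399860, 4.273929)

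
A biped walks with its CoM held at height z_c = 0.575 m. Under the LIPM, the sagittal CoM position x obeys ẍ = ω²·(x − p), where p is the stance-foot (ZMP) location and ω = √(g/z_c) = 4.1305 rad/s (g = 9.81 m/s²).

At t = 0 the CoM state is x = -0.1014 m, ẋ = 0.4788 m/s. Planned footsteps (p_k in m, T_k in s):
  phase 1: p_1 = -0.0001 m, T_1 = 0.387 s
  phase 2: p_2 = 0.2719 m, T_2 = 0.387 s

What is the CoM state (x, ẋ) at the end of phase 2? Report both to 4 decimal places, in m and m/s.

x = -0.2539, ẋ = -1.9078

phase 1: p=-0.0001, T=0.387, ωT=1.598503, cosh=2.573912, sinh=2.371713; start (x,ẋ)=(-0.101400, 0.478800) → end (x,ẋ)=(0.014087, 0.240018)
phase 2: p=0.2719, T=0.387, ωT=1.598503, cosh=2.573912, sinh=2.371713; start (x,ẋ)=(0.014087, 0.240018) → end (x,ẋ)=(-0.253870, -1.907841)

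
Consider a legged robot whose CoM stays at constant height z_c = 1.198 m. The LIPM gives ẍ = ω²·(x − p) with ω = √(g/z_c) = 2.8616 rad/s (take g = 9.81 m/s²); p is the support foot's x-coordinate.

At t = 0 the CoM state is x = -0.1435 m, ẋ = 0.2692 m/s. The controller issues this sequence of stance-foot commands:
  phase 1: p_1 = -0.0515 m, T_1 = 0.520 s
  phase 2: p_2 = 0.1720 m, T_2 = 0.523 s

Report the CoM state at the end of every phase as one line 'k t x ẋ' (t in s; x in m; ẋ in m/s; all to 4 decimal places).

phase 1: p=-0.0515, T=0.520, ωT=1.488032, cosh=2.327094, sinh=2.101278; start (x,ẋ)=(-0.143500, 0.269200) → end (x,ẋ)=(-0.067919, 0.073256)
phase 2: p=0.1720, T=0.523, ωT=1.496617, cosh=2.345219, sinh=2.121333; start (x,ẋ)=(-0.067919, 0.073256) → end (x,ẋ)=(-0.336356, -1.284602)

1 0.5200 -0.0679 0.0733
2 1.0430 -0.3364 -1.2846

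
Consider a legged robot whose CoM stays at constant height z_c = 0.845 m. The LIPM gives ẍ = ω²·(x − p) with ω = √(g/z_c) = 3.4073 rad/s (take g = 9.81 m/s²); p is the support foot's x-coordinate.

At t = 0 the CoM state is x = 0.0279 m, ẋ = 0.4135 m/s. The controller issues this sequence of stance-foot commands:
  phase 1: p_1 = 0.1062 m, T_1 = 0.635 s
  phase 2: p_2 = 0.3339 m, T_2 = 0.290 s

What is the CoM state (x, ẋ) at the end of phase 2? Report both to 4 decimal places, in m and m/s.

x = 0.4847, ẋ = 0.8317

phase 1: p=0.1062, T=0.635, ωT=2.163636, cosh=4.408813, sinh=4.293906; start (x,ẋ)=(0.027900, 0.413500) → end (x,ẋ)=(0.282086, 0.677466)
phase 2: p=0.3339, T=0.290, ωT=0.988117, cosh=1.529224, sinh=1.156947; start (x,ẋ)=(0.282086, 0.677466) → end (x,ẋ)=(0.484698, 0.831743)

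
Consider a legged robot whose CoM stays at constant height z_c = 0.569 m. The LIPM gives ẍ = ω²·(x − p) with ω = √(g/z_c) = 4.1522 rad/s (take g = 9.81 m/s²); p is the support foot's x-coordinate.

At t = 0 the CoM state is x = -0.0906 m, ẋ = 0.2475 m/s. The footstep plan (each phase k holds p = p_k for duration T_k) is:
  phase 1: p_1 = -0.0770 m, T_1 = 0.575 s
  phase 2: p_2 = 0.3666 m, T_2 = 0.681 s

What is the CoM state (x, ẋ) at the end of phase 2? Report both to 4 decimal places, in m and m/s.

x = 0.8372, ẋ = 2.0647

phase 1: p=-0.0770, T=0.575, ωT=2.387515, cosh=5.489133, sinh=5.397275; start (x,ẋ)=(-0.090600, 0.247500) → end (x,ẋ)=(0.170063, 1.053777)
phase 2: p=0.3666, T=0.681, ωT=2.827648, cosh=8.482404, sinh=8.423252; start (x,ẋ)=(0.170063, 1.053777) → end (x,ẋ)=(0.837210, 2.064669)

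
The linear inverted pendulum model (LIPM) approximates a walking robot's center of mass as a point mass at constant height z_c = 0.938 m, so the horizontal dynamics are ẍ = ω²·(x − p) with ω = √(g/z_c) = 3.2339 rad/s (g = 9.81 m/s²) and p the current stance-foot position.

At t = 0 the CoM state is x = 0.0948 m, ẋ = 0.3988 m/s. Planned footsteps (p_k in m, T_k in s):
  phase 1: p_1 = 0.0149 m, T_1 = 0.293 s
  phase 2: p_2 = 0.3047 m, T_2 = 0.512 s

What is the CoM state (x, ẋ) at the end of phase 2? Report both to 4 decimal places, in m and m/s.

x = 0.8891, ẋ = 2.0793

phase 1: p=0.0149, T=0.293, ωT=0.947533, cosh=1.483517, sinh=1.095821; start (x,ẋ)=(0.094800, 0.398800) → end (x,ẋ)=(0.268568, 0.874774)
phase 2: p=0.3047, T=0.512, ωT=1.655757, cosh=2.713995, sinh=2.523047; start (x,ẋ)=(0.268568, 0.874774) → end (x,ẋ)=(0.889126, 2.079322)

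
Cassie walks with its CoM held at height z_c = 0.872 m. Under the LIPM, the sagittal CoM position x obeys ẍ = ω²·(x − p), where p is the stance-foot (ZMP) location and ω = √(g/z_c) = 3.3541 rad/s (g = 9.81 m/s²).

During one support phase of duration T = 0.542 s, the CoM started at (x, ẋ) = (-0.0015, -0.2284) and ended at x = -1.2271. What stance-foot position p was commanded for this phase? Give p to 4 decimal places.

ωT = 3.3541·0.542 = 1.817922; cosh(ωT) = 3.160705, sinh(ωT) = 2.998343
x(T) = p + (x₀−p)·cosh(ωT) + (ẋ₀/ω)·sinh(ωT) ⇒ p·(1 − cosh) = x(T) − x₀·cosh − (ẋ₀/ω)·sinh
numerator   = -1.2271 − (-0.0015)·3.160705 − (-0.2284/3.3541)·2.998343 = -1.018185
denominator = 1 − 3.160705 = -2.160705
p = -1.018185 / -2.160705 = 0.4712

p = 0.4712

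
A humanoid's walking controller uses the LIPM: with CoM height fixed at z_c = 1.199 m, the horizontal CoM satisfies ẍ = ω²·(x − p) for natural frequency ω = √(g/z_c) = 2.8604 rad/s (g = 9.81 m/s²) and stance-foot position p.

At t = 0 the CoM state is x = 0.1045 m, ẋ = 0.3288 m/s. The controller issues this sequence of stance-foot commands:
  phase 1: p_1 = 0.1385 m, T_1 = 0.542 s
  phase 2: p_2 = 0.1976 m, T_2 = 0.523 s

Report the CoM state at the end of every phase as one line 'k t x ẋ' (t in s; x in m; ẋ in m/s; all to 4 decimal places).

phase 1: p=0.1385, T=0.542, ωT=1.550337, cosh=2.462617, sinh=2.250440; start (x,ẋ)=(0.104500, 0.328800) → end (x,ẋ)=(0.313457, 0.590845)
phase 2: p=0.1976, T=0.523, ωT=1.495989, cosh=2.343888, sinh=2.119862; start (x,ẋ)=(0.313457, 0.590845) → end (x,ẋ)=(0.907035, 2.087390)

1 0.5420 0.3135 0.5908
2 1.0650 0.9070 2.0874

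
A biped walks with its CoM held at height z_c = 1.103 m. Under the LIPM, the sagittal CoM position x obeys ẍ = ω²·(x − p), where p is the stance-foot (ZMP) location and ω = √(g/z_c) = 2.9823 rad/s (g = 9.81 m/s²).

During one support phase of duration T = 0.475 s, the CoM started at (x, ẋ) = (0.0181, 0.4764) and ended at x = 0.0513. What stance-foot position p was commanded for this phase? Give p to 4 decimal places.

p = 0.2521

ωT = 2.9823·0.475 = 1.416592; cosh(ωT) = 2.182793, sinh(ωT) = 1.940254
x(T) = p + (x₀−p)·cosh(ωT) + (ẋ₀/ω)·sinh(ωT) ⇒ p·(1 − cosh) = x(T) − x₀·cosh − (ẋ₀/ω)·sinh
numerator   = 0.0513 − (0.0181)·2.182793 − (0.4764/2.9823)·1.940254 = -0.298150
denominator = 1 − 2.182793 = -1.182793
p = -0.298150 / -1.182793 = 0.2521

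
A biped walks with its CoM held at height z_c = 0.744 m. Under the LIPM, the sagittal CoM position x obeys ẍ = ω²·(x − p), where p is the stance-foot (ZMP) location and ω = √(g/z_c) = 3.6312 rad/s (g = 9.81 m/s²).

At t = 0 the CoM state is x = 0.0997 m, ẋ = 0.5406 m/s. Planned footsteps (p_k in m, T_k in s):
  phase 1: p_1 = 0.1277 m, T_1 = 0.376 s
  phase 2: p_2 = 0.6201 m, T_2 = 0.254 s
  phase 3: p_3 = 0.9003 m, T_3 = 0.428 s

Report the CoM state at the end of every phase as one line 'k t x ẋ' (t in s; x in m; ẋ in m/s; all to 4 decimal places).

1 0.3760 0.3419 0.9416
2 0.6300 0.4894 0.3016
3 1.0580 0.0727 -2.6262

phase 1: p=0.1277, T=0.376, ωT=1.365331, cosh=2.086158, sinh=1.830862; start (x,ẋ)=(0.099700, 0.540600) → end (x,ẋ)=(0.341860, 0.941627)
phase 2: p=0.6201, T=0.254, ωT=0.922325, cosh=1.456362, sinh=1.058769; start (x,ẋ)=(0.341860, 0.941627) → end (x,ẋ)=(0.489437, 0.301627)
phase 3: p=0.9003, T=0.428, ωT=1.554154, cosh=2.471224, sinh=2.259856; start (x,ẋ)=(0.489437, 0.301627) → end (x,ẋ)=(0.072680, -2.626153)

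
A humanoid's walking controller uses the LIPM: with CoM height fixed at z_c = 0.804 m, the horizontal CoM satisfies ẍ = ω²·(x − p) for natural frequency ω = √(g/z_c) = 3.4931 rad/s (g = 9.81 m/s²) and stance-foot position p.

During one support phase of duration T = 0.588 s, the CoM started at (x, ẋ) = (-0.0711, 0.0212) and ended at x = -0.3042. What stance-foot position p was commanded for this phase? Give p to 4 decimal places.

ωT = 3.4931·0.588 = 2.053943; cosh(ωT) = 3.963409, sinh(ωT) = 3.835180
x(T) = p + (x₀−p)·cosh(ωT) + (ẋ₀/ω)·sinh(ωT) ⇒ p·(1 − cosh) = x(T) − x₀·cosh − (ẋ₀/ω)·sinh
numerator   = -0.3042 − (-0.0711)·3.963409 − (0.0212/3.4931)·3.835180 = -0.045678
denominator = 1 − 3.963409 = -2.963409
p = -0.045678 / -2.963409 = 0.0154

p = 0.0154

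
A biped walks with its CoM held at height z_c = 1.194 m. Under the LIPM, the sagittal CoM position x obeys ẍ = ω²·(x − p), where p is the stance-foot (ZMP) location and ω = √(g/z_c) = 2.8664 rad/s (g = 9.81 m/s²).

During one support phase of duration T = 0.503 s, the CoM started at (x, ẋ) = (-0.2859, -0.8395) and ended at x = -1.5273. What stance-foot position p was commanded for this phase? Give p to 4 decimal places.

ωT = 2.8664·0.503 = 1.441799; cosh(ωT) = 2.232399, sinh(ωT) = 1.995897
x(T) = p + (x₀−p)·cosh(ωT) + (ẋ₀/ω)·sinh(ωT) ⇒ p·(1 − cosh) = x(T) − x₀·cosh − (ẋ₀/ω)·sinh
numerator   = -1.5273 − (-0.2859)·2.232399 − (-0.8395/2.8664)·1.995897 = -0.304506
denominator = 1 − 2.232399 = -1.232399
p = -0.304506 / -1.232399 = 0.2471

p = 0.2471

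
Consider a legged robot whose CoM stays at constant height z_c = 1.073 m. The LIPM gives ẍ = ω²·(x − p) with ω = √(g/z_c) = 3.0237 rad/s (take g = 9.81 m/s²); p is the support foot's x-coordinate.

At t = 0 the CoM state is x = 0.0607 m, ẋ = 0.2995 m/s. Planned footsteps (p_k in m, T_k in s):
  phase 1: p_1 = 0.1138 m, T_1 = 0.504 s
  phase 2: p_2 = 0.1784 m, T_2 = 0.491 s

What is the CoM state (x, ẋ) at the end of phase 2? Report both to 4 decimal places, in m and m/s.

phase 1: p=0.1138, T=0.504, ωT=1.523945, cosh=2.404074, sinh=2.186223; start (x,ẋ)=(0.060700, 0.299500) → end (x,ẋ)=(0.202691, 0.369004)
phase 2: p=0.1784, T=0.491, ωT=1.484637, cosh=2.319973, sinh=2.093389; start (x,ẋ)=(0.202691, 0.369004) → end (x,ẋ)=(0.490225, 1.009834)

x = 0.4902, ẋ = 1.0098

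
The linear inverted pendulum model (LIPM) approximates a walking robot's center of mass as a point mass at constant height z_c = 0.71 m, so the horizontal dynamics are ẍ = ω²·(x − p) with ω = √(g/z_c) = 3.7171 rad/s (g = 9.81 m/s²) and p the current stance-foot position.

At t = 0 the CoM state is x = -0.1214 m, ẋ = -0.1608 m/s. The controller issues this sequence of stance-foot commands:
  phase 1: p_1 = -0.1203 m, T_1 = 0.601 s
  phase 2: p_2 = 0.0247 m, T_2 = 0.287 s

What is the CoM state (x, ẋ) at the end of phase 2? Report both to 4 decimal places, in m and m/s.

x = -0.8120, ẋ = -2.9304

phase 1: p=-0.1203, T=0.601, ωT=2.233977, cosh=4.722014, sinh=4.614912; start (x,ẋ)=(-0.121400, -0.160800) → end (x,ẋ)=(-0.325133, -0.778169)
phase 2: p=0.0247, T=0.287, ωT=1.066808, cosh=1.625096, sinh=1.280991; start (x,ẋ)=(-0.325133, -0.778169) → end (x,ẋ)=(-0.811986, -2.930356)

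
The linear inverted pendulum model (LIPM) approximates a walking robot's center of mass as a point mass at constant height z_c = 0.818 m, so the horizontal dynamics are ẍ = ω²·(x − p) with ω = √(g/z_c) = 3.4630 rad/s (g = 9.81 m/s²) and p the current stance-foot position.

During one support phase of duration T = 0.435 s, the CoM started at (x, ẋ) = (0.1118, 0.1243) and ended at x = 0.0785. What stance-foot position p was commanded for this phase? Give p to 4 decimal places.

ωT = 3.4630·0.435 = 1.506405; cosh(ωT) = 2.366096, sinh(ωT) = 2.144390
x(T) = p + (x₀−p)·cosh(ωT) + (ẋ₀/ω)·sinh(ωT) ⇒ p·(1 − cosh) = x(T) − x₀·cosh − (ẋ₀/ω)·sinh
numerator   = 0.0785 − (0.1118)·2.366096 − (0.1243/3.4630)·2.144390 = -0.263000
denominator = 1 − 2.366096 = -1.366096
p = -0.263000 / -1.366096 = 0.1925

p = 0.1925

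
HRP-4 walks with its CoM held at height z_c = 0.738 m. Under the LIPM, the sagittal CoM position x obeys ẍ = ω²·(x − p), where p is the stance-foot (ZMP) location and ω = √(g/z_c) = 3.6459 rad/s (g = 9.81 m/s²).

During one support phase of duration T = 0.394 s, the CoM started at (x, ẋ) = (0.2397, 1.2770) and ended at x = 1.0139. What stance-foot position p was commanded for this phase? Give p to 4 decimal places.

ωT = 3.6459·0.394 = 1.436485; cosh(ωT) = 2.221823, sinh(ωT) = 1.984061
x(T) = p + (x₀−p)·cosh(ωT) + (ẋ₀/ω)·sinh(ωT) ⇒ p·(1 − cosh) = x(T) − x₀·cosh − (ẋ₀/ω)·sinh
numerator   = 1.0139 − (0.2397)·2.221823 − (1.2770/3.6459)·1.984061 = -0.213601
denominator = 1 − 2.221823 = -1.221823
p = -0.213601 / -1.221823 = 0.1748

p = 0.1748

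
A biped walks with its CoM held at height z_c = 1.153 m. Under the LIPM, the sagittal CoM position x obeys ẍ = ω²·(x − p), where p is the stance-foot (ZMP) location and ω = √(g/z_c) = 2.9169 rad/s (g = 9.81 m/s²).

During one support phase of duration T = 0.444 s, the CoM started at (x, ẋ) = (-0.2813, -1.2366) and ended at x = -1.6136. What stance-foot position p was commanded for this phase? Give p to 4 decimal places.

ωT = 2.9169·0.444 = 1.295104; cosh(ωT) = 1.962622, sinh(ωT) = 1.688752
x(T) = p + (x₀−p)·cosh(ωT) + (ẋ₀/ω)·sinh(ωT) ⇒ p·(1 − cosh) = x(T) − x₀·cosh − (ẋ₀/ω)·sinh
numerator   = -1.6136 − (-0.2813)·1.962622 − (-1.2366/2.9169)·1.688752 = -0.345579
denominator = 1 − 1.962622 = -0.962622
p = -0.345579 / -0.962622 = 0.3590

p = 0.3590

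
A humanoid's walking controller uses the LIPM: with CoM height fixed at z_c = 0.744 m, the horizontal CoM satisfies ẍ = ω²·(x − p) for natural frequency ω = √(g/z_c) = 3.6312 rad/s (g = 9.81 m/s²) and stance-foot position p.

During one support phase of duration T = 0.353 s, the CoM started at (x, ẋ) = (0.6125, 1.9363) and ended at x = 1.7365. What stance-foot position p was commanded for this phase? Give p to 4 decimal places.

p = 0.3601

ωT = 3.6312·0.353 = 1.281814; cosh(ωT) = 1.940351, sinh(ωT) = 1.662818
x(T) = p + (x₀−p)·cosh(ωT) + (ẋ₀/ω)·sinh(ωT) ⇒ p·(1 − cosh) = x(T) − x₀·cosh − (ẋ₀/ω)·sinh
numerator   = 1.7365 − (0.6125)·1.940351 − (1.9363/3.6312)·1.662818 = -0.338645
denominator = 1 − 1.940351 = -0.940351
p = -0.338645 / -0.940351 = 0.3601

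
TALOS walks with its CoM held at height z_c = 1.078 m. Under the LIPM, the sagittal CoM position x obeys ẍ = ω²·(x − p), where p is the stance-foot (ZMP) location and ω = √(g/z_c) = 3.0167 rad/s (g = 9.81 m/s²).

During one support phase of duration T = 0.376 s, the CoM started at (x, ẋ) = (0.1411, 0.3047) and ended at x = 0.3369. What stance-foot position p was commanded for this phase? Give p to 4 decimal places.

p = 0.0642

ωT = 3.0167·0.376 = 1.134279; cosh(ωT) = 1.715293, sinh(ωT) = 1.393639
x(T) = p + (x₀−p)·cosh(ωT) + (ẋ₀/ω)·sinh(ωT) ⇒ p·(1 − cosh) = x(T) − x₀·cosh − (ẋ₀/ω)·sinh
numerator   = 0.3369 − (0.1411)·1.715293 − (0.3047/3.0167)·1.393639 = -0.045892
denominator = 1 − 1.715293 = -0.715293
p = -0.045892 / -0.715293 = 0.0642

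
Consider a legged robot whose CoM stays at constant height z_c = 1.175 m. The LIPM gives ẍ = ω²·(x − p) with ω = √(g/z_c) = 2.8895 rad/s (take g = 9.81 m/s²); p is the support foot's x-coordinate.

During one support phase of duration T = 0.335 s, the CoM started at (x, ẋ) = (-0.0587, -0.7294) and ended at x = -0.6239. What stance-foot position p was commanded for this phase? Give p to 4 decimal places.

p = 0.4961

ωT = 2.8895·0.335 = 0.967983; cosh(ωT) = 1.506238, sinh(ωT) = 1.126390
x(T) = p + (x₀−p)·cosh(ωT) + (ẋ₀/ω)·sinh(ωT) ⇒ p·(1 − cosh) = x(T) − x₀·cosh − (ẋ₀/ω)·sinh
numerator   = -0.6239 − (-0.0587)·1.506238 − (-0.7294/2.8895)·1.126390 = -0.251148
denominator = 1 − 1.506238 = -0.506238
p = -0.251148 / -0.506238 = 0.4961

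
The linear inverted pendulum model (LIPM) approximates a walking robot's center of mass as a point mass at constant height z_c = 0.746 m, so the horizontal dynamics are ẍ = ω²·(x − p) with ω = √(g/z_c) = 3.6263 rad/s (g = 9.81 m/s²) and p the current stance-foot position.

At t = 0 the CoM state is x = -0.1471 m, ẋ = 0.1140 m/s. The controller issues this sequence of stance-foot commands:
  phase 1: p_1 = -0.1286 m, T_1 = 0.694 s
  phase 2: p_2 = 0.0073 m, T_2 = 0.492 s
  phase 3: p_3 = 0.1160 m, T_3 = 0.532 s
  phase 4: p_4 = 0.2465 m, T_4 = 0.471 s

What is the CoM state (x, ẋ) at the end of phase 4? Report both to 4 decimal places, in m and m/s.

phase 1: p=-0.1286, T=0.694, ωT=2.516652, cosh=6.233894, sinh=6.153164; start (x,ẋ)=(-0.147100, 0.114000) → end (x,ẋ)=(-0.050490, 0.297869)
phase 2: p=0.0073, T=0.492, ωT=1.784140, cosh=3.061198, sinh=2.893257; start (x,ẋ)=(-0.050490, 0.297869) → end (x,ẋ)=(0.068049, 0.305515)
phase 3: p=0.1160, T=0.532, ωT=1.929192, cosh=3.514604, sinh=3.369339; start (x,ẋ)=(0.068049, 0.305515) → end (x,ẋ)=(0.231339, 0.487893)
phase 4: p=0.2465, T=0.471, ωT=1.707987, cosh=2.849537, sinh=2.668307; start (x,ẋ)=(0.231339, 0.487893) → end (x,ẋ)=(0.562300, 1.243570)

x = 0.5623, ẋ = 1.2436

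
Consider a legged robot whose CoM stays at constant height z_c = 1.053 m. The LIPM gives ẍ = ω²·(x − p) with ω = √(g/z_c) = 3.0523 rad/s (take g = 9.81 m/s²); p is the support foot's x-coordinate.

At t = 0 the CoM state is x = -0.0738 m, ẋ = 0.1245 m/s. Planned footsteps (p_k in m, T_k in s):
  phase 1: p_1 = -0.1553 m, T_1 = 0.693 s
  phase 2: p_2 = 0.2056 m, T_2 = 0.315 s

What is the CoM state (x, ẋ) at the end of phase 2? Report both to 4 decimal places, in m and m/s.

x = 0.9916, ẋ = 2.8146

phase 1: p=-0.1553, T=0.693, ωT=2.115244, cosh=4.206106, sinh=4.085502; start (x,ẋ)=(-0.073800, 0.124500) → end (x,ẋ)=(0.354141, 1.539980)
phase 2: p=0.2056, T=0.315, ωT=0.961474, cosh=1.498939, sinh=1.116611; start (x,ẋ)=(0.354141, 1.539980) → end (x,ẋ)=(0.991618, 2.814598)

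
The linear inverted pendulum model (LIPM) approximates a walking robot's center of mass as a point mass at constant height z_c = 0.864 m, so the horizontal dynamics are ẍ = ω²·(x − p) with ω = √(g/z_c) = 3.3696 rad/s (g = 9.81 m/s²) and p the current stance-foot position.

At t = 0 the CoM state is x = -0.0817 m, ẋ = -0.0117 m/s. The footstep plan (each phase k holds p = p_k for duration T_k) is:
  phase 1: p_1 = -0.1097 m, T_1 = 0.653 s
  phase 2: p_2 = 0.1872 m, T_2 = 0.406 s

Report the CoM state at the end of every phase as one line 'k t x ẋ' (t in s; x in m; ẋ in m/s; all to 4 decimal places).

phase 1: p=-0.1097, T=0.653, ωT=2.200349, cosh=4.569463, sinh=4.458699; start (x,ẋ)=(-0.081700, -0.011700) → end (x,ẋ)=(0.002763, 0.367210)
phase 2: p=0.1872, T=0.406, ωT=1.368058, cosh=2.091158, sinh=1.836557; start (x,ẋ)=(0.002763, 0.367210) → end (x,ẋ)=(0.001657, -0.373485)

1 0.6530 0.0028 0.3672
2 1.0590 0.0017 -0.3735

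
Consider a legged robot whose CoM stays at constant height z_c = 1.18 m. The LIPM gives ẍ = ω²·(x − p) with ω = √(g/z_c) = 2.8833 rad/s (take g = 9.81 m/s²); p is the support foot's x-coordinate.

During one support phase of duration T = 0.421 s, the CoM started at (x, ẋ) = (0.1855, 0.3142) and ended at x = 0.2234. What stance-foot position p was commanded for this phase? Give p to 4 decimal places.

p = 0.3410

ωT = 2.8833·0.421 = 1.213869; cosh(ωT) = 1.831766, sinh(ωT) = 1.534720
x(T) = p + (x₀−p)·cosh(ωT) + (ẋ₀/ω)·sinh(ωT) ⇒ p·(1 − cosh) = x(T) − x₀·cosh − (ẋ₀/ω)·sinh
numerator   = 0.2234 − (0.1855)·1.831766 − (0.3142/2.8833)·1.534720 = -0.283635
denominator = 1 − 1.831766 = -0.831766
p = -0.283635 / -0.831766 = 0.3410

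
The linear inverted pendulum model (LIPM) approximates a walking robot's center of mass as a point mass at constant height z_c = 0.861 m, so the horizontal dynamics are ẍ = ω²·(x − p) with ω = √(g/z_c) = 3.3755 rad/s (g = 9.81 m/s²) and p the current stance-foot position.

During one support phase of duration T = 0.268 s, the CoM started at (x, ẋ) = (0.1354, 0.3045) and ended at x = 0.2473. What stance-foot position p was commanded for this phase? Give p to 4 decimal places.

ωT = 3.3755·0.268 = 0.904634; cosh(ωT) = 1.437859, sinh(ωT) = 1.033169
x(T) = p + (x₀−p)·cosh(ωT) + (ẋ₀/ω)·sinh(ωT) ⇒ p·(1 − cosh) = x(T) − x₀·cosh − (ẋ₀/ω)·sinh
numerator   = 0.2473 − (0.1354)·1.437859 − (0.3045/3.3755)·1.033169 = -0.040587
denominator = 1 − 1.437859 = -0.437859
p = -0.040587 / -0.437859 = 0.0927

p = 0.0927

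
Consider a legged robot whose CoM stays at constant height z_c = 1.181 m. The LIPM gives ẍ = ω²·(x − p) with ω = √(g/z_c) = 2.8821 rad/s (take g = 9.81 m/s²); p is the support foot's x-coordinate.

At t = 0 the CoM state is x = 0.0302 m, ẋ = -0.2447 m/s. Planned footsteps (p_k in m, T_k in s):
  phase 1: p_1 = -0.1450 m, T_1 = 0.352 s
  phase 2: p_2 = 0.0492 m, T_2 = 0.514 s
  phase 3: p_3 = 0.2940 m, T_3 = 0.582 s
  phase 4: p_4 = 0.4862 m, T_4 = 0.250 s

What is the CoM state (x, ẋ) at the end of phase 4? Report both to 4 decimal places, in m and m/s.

x = 0.2101, ẋ = -0.4561

phase 1: p=-0.1450, T=0.352, ωT=1.014499, cosh=1.560283, sinh=1.197699; start (x,ẋ)=(0.030200, -0.244700) → end (x,ẋ)=(0.026673, 0.222970)
phase 2: p=0.0492, T=0.514, ωT=1.481399, cosh=2.313208, sinh=2.085889; start (x,ẋ)=(0.026673, 0.222970) → end (x,ẋ)=(0.158462, 0.380348)
phase 3: p=0.2940, T=0.582, ωT=1.677382, cosh=2.769195, sinh=2.582333; start (x,ẋ)=(0.158462, 0.380348) → end (x,ẋ)=(0.259457, 0.044510)
phase 4: p=0.4862, T=0.250, ωT=0.720525, cosh=1.271004, sinh=0.784508; start (x,ẋ)=(0.259457, 0.044510) → end (x,ẋ)=(0.210124, -0.456101)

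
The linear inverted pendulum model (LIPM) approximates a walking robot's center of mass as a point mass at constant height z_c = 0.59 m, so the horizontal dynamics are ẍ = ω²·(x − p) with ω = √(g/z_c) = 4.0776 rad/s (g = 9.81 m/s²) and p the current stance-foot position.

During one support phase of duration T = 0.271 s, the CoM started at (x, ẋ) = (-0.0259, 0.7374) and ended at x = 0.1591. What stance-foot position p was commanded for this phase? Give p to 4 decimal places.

ωT = 4.0776·0.271 = 1.105030; cosh(ωT) = 1.675257, sinh(ωT) = 1.344056
x(T) = p + (x₀−p)·cosh(ωT) + (ẋ₀/ω)·sinh(ωT) ⇒ p·(1 − cosh) = x(T) − x₀·cosh − (ẋ₀/ω)·sinh
numerator   = 0.1591 − (-0.0259)·1.675257 − (0.7374/4.0776)·1.344056 = -0.040572
denominator = 1 − 1.675257 = -0.675257
p = -0.040572 / -0.675257 = 0.0601

p = 0.0601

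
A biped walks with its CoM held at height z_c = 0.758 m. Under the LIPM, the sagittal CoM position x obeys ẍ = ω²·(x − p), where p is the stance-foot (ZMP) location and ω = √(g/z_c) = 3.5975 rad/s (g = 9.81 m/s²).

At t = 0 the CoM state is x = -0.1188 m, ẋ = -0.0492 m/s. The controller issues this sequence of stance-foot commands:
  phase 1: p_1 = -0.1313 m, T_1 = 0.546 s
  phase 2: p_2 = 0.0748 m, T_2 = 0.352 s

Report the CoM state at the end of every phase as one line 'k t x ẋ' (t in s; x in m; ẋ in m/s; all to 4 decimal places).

phase 1: p=-0.1313, T=0.546, ωT=1.964235, cosh=3.634860, sinh=3.494597; start (x,ẋ)=(-0.118800, -0.049200) → end (x,ẋ)=(-0.133657, -0.021687)
phase 2: p=0.0748, T=0.352, ωT=1.266320, cosh=1.914820, sinh=1.632953; start (x,ẋ)=(-0.133657, -0.021687) → end (x,ẋ)=(-0.334202, -1.266118)

1 0.5460 -0.1337 -0.0217
2 0.8980 -0.3342 -1.2661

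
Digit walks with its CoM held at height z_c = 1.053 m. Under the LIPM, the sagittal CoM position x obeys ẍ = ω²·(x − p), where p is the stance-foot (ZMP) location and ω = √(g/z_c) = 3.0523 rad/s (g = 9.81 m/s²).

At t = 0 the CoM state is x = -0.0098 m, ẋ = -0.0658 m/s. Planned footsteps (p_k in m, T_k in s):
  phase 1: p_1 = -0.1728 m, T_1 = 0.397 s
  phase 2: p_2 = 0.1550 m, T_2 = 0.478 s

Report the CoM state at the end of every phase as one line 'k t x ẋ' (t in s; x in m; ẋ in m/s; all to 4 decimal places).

1 0.3970 0.0922 0.6413
2 0.8750 0.4402 1.0642

phase 1: p=-0.1728, T=0.397, ωT=1.211763, cosh=1.828537, sinh=1.530865; start (x,ẋ)=(-0.009800, -0.065800) → end (x,ẋ)=(0.092250, 0.641326)
phase 2: p=0.1550, T=0.478, ωT=1.458999, cosh=2.267061, sinh=2.034592; start (x,ẋ)=(0.092250, 0.641326) → end (x,ẋ)=(0.440235, 1.064235)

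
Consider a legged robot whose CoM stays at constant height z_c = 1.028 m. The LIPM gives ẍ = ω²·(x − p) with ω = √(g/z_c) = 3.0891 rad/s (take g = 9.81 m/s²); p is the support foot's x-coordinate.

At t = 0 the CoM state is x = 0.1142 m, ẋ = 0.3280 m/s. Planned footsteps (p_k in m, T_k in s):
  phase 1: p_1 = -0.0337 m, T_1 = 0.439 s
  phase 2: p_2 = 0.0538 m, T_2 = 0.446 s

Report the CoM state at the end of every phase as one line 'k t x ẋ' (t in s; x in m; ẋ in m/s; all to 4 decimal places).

phase 1: p=-0.0337, T=0.439, ωT=1.356115, cosh=2.069373, sinh=1.811713; start (x,ẋ)=(0.114200, 0.328000) → end (x,ẋ)=(0.464728, 1.506486)
phase 2: p=0.0538, T=0.446, ωT=1.377739, cosh=2.109036, sinh=1.856887; start (x,ẋ)=(0.464728, 1.506486) → end (x,ẋ)=(1.826024, 5.534358)

1 0.4390 0.4647 1.5065
2 0.8850 1.8260 5.5344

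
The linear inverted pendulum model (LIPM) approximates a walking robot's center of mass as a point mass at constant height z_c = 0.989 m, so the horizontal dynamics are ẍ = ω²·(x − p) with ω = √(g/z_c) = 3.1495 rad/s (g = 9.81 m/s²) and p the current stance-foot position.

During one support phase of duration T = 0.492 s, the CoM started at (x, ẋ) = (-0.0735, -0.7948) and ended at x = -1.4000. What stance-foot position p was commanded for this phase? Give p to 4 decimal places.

p = 0.4461

ωT = 3.1495·0.492 = 1.549554; cosh(ωT) = 2.460856, sinh(ωT) = 2.248513
x(T) = p + (x₀−p)·cosh(ωT) + (ẋ₀/ω)·sinh(ωT) ⇒ p·(1 − cosh) = x(T) − x₀·cosh − (ẋ₀/ω)·sinh
numerator   = -1.4000 − (-0.0735)·2.460856 − (-0.7948/3.1495)·2.248513 = -0.651698
denominator = 1 − 2.460856 = -1.460856
p = -0.651698 / -1.460856 = 0.4461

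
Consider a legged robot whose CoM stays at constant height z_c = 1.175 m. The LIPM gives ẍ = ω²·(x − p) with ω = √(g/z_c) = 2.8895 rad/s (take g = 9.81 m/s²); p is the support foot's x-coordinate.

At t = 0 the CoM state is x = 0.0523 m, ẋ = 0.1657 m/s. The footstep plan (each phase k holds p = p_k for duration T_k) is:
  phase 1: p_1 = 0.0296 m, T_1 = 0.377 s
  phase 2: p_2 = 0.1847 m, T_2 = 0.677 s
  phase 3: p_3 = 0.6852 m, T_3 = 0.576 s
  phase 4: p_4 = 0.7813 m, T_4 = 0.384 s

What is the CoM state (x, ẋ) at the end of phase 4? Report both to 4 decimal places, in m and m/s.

x = 1.2862, ẋ = 1.6449

phase 1: p=0.0296, T=0.377, ωT=1.089341, cosh=1.654377, sinh=1.317939; start (x,ẋ)=(0.052300, 0.165700) → end (x,ẋ)=(0.142732, 0.360576)
phase 2: p=0.1847, T=0.677, ωT=1.956192, cosh=3.606868, sinh=3.465472; start (x,ẋ)=(0.142732, 0.360576) → end (x,ẋ)=(0.465779, 0.880308)
phase 3: p=0.6852, T=0.576, ωT=1.664352, cosh=2.735781, sinh=2.546468; start (x,ẋ)=(0.465779, 0.880308) → end (x,ẋ)=(0.860712, 0.793824)
phase 4: p=0.7813, T=0.384, ωT=1.109568, cosh=1.681375, sinh=1.351673; start (x,ẋ)=(0.860712, 0.793824) → end (x,ẋ)=(1.286163, 1.644873)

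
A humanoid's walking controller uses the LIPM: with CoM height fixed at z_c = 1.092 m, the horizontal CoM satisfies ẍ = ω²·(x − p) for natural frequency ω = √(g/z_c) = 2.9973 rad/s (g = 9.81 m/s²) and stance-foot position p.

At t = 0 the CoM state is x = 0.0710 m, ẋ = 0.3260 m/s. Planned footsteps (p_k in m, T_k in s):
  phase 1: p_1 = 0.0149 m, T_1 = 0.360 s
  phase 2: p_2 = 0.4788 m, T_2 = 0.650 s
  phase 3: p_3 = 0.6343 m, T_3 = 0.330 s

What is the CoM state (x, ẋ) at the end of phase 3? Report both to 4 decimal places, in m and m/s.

phase 1: p=0.0149, T=0.360, ωT=1.079028, cosh=1.640872, sinh=1.300946; start (x,ẋ)=(0.071000, 0.326000) → end (x,ẋ)=(0.248450, 0.753677)
phase 2: p=0.4788, T=0.650, ωT=1.948245, cosh=3.579444, sinh=3.436920; start (x,ẋ)=(0.248450, 0.753677) → end (x,ẋ)=(0.518494, 0.324795)
phase 3: p=0.6343, T=0.330, ωT=0.989109, cosh=1.530373, sinh=1.158465; start (x,ẋ)=(0.518494, 0.324795) → end (x,ẋ)=(0.582608, 0.094949)

x = 0.5826, ẋ = 0.0949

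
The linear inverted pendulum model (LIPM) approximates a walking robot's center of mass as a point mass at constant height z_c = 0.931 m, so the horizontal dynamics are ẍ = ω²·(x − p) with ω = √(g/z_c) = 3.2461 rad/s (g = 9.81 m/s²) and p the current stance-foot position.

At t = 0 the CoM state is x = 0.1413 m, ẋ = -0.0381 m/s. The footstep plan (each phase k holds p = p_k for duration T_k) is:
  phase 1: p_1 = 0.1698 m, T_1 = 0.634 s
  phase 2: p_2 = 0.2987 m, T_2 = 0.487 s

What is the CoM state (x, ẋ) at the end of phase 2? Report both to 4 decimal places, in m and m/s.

phase 1: p=0.1698, T=0.634, ωT=2.058027, cosh=3.979107, sinh=3.851401; start (x,ẋ)=(0.141300, -0.038100) → end (x,ẋ)=(0.011191, -0.507912)
phase 2: p=0.2987, T=0.487, ωT=1.580851, cosh=2.532444, sinh=2.326644; start (x,ẋ)=(0.011191, -0.507912) → end (x,ẋ)=(-0.793447, -3.457676)

x = -0.7934, ẋ = -3.4577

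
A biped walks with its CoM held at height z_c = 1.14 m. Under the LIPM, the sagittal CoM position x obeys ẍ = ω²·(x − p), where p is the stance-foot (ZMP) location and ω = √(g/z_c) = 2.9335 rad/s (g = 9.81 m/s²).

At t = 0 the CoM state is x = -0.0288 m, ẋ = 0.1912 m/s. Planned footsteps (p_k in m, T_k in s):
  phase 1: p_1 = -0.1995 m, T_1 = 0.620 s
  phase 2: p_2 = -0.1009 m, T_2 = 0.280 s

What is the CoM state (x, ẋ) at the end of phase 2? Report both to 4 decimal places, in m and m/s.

x = 1.4220, ẋ = 4.5727

phase 1: p=-0.1995, T=0.620, ωT=1.818770, cosh=3.163248, sinh=3.001023; start (x,ẋ)=(-0.028800, 0.191200) → end (x,ẋ)=(0.536068, 2.107571)
phase 2: p=-0.1009, T=0.280, ωT=0.821380, cosh=1.356730, sinh=0.916906; start (x,ẋ)=(0.536068, 2.107571) → end (x,ẋ)=(1.422043, 4.572683)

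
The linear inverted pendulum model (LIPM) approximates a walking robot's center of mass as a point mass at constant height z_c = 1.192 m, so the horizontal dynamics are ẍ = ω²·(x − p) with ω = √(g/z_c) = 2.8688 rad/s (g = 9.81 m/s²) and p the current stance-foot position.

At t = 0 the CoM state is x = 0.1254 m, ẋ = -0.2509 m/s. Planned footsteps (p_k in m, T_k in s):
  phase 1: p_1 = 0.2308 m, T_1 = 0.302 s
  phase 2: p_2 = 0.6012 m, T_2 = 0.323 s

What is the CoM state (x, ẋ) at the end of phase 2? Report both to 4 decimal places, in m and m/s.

phase 1: p=0.2308, T=0.302, ωT=0.866378, cosh=1.399376, sinh=0.978904; start (x,ẋ)=(0.125400, -0.250900) → end (x,ẋ)=(-0.002307, -0.647096)
phase 2: p=0.6012, T=0.323, ωT=0.926622, cosh=1.460926, sinh=1.065037; start (x,ẋ)=(-0.002307, -0.647096) → end (x,ẋ)=(-0.520713, -2.789303)

x = -0.5207, ẋ = -2.7893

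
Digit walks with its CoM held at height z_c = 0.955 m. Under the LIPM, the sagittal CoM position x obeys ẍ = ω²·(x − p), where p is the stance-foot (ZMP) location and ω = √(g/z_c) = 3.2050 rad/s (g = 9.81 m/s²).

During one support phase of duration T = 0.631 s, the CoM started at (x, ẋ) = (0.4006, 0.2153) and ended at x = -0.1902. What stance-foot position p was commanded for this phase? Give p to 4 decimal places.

p = 0.6960

ωT = 3.2050·0.631 = 2.022355; cosh(ωT) = 3.844221, sinh(ωT) = 3.711878
x(T) = p + (x₀−p)·cosh(ωT) + (ẋ₀/ω)·sinh(ωT) ⇒ p·(1 − cosh) = x(T) − x₀·cosh − (ẋ₀/ω)·sinh
numerator   = -0.1902 − (0.4006)·3.844221 − (0.2153/3.2050)·3.711878 = -1.979545
denominator = 1 − 3.844221 = -2.844221
p = -1.979545 / -2.844221 = 0.6960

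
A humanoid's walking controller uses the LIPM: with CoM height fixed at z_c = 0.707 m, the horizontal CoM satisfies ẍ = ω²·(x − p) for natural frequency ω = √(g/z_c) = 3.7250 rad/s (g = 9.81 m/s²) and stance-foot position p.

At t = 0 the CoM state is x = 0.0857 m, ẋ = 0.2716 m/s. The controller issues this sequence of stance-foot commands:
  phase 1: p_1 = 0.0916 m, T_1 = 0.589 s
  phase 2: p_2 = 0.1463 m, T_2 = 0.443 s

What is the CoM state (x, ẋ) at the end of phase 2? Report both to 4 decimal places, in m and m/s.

x = 1.5632, ẋ = 5.3235

phase 1: p=0.0916, T=0.589, ωT=2.194025, cosh=4.541359, sinh=4.429891; start (x,ẋ)=(0.085700, 0.271600) → end (x,ẋ)=(0.387802, 1.136075)
phase 2: p=0.1463, T=0.443, ωT=1.650175, cosh=2.699954, sinh=2.507937; start (x,ẋ)=(0.387802, 1.136075) → end (x,ẋ)=(1.563230, 5.323474)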